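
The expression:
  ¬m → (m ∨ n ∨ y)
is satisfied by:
  {n: True, y: True, m: True}
  {n: True, y: True, m: False}
  {n: True, m: True, y: False}
  {n: True, m: False, y: False}
  {y: True, m: True, n: False}
  {y: True, m: False, n: False}
  {m: True, y: False, n: False}


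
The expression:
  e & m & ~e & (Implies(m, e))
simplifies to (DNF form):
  False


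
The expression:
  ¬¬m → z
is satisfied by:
  {z: True, m: False}
  {m: False, z: False}
  {m: True, z: True}


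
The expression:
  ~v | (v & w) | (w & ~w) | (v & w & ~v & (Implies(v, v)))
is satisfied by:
  {w: True, v: False}
  {v: False, w: False}
  {v: True, w: True}


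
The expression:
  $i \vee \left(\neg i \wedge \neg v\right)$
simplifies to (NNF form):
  $i \vee \neg v$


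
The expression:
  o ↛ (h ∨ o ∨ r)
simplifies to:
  False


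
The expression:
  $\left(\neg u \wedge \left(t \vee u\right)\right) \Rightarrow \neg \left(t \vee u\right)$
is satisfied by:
  {u: True, t: False}
  {t: False, u: False}
  {t: True, u: True}


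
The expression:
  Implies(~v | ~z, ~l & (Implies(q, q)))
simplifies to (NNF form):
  ~l | (v & z)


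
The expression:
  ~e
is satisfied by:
  {e: False}


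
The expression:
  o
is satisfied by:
  {o: True}


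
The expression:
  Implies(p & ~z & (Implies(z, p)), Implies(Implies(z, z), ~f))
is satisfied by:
  {z: True, p: False, f: False}
  {p: False, f: False, z: False}
  {f: True, z: True, p: False}
  {f: True, p: False, z: False}
  {z: True, p: True, f: False}
  {p: True, z: False, f: False}
  {f: True, p: True, z: True}


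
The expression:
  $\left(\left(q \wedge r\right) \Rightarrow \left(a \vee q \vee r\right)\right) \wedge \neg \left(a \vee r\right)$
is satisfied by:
  {r: False, a: False}


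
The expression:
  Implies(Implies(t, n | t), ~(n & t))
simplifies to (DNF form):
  ~n | ~t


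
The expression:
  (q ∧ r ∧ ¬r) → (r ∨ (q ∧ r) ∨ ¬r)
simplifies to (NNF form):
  True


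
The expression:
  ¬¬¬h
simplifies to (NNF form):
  ¬h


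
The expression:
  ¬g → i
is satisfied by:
  {i: True, g: True}
  {i: True, g: False}
  {g: True, i: False}


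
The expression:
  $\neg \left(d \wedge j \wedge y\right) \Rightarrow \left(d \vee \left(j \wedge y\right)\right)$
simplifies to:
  $d \vee \left(j \wedge y\right)$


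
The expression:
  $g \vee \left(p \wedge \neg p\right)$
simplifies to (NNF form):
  $g$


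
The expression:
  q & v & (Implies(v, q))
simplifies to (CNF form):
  q & v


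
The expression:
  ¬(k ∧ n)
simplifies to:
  ¬k ∨ ¬n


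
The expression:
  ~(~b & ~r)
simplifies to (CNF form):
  b | r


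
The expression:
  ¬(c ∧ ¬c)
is always true.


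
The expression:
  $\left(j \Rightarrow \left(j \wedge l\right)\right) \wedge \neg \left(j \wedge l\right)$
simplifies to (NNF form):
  $\neg j$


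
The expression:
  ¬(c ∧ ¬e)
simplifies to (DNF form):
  e ∨ ¬c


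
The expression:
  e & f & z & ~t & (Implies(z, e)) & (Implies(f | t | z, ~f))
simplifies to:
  False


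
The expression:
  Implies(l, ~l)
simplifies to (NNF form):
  ~l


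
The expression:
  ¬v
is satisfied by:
  {v: False}


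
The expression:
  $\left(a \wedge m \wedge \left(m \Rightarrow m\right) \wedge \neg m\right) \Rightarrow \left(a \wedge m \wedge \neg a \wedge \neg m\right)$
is always true.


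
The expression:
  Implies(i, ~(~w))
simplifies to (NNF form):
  w | ~i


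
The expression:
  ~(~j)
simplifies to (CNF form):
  j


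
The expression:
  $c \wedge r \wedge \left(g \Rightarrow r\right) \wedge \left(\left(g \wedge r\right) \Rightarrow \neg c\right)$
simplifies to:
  $c \wedge r \wedge \neg g$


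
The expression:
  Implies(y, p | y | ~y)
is always true.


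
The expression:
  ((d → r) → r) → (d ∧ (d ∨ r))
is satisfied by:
  {d: True, r: False}
  {r: False, d: False}
  {r: True, d: True}


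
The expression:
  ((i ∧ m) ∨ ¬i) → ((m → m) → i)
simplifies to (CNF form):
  i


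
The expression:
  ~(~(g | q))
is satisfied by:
  {q: True, g: True}
  {q: True, g: False}
  {g: True, q: False}


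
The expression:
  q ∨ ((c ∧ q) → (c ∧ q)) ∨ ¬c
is always true.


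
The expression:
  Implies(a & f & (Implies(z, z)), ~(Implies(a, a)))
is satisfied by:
  {a: False, f: False}
  {f: True, a: False}
  {a: True, f: False}


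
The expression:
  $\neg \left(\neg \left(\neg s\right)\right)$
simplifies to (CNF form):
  $\neg s$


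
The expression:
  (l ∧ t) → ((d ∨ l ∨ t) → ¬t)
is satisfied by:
  {l: False, t: False}
  {t: True, l: False}
  {l: True, t: False}


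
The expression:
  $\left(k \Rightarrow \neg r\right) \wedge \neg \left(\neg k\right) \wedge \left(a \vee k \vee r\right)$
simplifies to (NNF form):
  $k \wedge \neg r$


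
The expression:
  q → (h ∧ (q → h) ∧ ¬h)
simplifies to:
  ¬q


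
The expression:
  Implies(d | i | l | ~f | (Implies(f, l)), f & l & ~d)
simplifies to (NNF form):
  f & ~d & (l | ~i)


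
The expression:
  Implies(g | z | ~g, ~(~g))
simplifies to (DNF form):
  g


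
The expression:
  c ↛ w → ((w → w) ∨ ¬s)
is always true.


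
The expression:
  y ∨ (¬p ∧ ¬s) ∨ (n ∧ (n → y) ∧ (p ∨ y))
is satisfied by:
  {y: True, s: False, p: False}
  {y: True, p: True, s: False}
  {y: True, s: True, p: False}
  {y: True, p: True, s: True}
  {p: False, s: False, y: False}


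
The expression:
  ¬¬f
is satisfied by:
  {f: True}


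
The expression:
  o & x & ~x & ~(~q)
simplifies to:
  False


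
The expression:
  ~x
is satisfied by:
  {x: False}


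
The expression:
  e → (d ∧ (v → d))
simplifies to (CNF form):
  d ∨ ¬e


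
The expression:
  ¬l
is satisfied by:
  {l: False}


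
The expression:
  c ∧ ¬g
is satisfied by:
  {c: True, g: False}


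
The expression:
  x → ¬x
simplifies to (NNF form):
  ¬x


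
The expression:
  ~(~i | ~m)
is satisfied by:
  {m: True, i: True}


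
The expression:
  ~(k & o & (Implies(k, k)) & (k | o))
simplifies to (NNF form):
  ~k | ~o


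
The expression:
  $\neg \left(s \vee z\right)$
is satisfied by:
  {z: False, s: False}


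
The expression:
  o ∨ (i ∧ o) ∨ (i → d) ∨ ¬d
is always true.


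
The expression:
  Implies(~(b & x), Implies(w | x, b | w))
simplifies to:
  b | w | ~x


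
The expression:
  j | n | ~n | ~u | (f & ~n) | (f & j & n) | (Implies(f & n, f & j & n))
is always true.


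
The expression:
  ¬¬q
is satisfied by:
  {q: True}


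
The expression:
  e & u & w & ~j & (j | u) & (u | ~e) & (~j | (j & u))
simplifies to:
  e & u & w & ~j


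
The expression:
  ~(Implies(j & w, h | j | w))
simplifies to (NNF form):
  False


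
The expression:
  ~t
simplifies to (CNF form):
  ~t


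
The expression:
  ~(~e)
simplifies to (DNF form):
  e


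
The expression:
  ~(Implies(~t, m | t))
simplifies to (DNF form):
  ~m & ~t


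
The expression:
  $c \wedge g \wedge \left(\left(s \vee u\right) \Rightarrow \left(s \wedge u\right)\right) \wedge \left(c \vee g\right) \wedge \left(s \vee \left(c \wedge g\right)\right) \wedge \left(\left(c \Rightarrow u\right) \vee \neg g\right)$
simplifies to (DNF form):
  $c \wedge g \wedge s \wedge u$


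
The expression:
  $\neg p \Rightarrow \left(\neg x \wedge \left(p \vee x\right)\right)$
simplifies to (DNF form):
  $p$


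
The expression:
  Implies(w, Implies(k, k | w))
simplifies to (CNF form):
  True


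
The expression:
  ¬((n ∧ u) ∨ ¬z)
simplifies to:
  z ∧ (¬n ∨ ¬u)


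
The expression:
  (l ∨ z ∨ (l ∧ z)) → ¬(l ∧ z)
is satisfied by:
  {l: False, z: False}
  {z: True, l: False}
  {l: True, z: False}


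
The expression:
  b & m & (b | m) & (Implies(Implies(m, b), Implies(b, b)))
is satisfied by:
  {m: True, b: True}


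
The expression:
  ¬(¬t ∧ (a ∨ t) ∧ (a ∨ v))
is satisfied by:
  {t: True, a: False}
  {a: False, t: False}
  {a: True, t: True}


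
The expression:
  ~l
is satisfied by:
  {l: False}


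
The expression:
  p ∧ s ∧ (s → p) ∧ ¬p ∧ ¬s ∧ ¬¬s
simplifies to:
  False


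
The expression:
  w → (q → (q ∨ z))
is always true.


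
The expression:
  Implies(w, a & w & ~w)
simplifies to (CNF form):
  ~w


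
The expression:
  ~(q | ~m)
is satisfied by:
  {m: True, q: False}


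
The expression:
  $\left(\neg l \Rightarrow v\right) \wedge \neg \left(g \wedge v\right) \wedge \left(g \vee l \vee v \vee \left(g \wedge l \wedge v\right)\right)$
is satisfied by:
  {l: True, g: False, v: False}
  {v: True, g: False, l: True}
  {v: True, g: False, l: False}
  {l: True, g: True, v: False}


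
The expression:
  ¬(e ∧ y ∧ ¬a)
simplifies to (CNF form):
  a ∨ ¬e ∨ ¬y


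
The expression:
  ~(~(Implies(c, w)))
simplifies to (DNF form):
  w | ~c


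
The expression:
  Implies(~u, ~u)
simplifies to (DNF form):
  True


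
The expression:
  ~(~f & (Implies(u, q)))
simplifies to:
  f | (u & ~q)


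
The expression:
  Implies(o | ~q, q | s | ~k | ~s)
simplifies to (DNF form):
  True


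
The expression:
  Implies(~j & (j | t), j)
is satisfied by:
  {j: True, t: False}
  {t: False, j: False}
  {t: True, j: True}


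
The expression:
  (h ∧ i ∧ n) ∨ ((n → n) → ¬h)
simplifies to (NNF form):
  (i ∧ n) ∨ ¬h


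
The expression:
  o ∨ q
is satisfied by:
  {q: True, o: True}
  {q: True, o: False}
  {o: True, q: False}


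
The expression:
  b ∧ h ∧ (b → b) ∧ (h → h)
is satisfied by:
  {h: True, b: True}


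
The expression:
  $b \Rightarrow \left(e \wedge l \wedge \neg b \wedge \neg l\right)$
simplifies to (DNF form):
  $\neg b$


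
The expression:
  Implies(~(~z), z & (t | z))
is always true.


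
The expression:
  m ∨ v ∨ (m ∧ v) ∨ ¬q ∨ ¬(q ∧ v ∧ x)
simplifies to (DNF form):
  True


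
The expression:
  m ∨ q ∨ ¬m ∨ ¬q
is always true.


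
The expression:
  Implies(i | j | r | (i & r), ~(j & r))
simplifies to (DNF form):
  ~j | ~r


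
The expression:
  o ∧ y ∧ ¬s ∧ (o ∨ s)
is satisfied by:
  {o: True, y: True, s: False}


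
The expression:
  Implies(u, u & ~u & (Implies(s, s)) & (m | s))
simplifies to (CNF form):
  ~u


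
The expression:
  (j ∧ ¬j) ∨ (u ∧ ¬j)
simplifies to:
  u ∧ ¬j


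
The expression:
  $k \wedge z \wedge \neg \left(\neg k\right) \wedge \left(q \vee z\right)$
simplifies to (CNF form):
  $k \wedge z$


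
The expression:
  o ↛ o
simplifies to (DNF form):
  False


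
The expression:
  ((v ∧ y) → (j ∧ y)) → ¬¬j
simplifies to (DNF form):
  j ∨ (v ∧ y)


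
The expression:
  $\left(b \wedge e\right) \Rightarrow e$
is always true.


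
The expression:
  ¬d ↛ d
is always true.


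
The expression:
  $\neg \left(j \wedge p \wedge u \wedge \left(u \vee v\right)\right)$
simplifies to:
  $\neg j \vee \neg p \vee \neg u$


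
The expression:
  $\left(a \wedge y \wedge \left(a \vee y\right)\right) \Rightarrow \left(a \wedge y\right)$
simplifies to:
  $\text{True}$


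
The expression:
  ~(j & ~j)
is always true.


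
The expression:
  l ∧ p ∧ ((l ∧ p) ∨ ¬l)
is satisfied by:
  {p: True, l: True}


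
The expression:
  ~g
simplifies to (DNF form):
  ~g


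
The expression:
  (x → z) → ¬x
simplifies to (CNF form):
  ¬x ∨ ¬z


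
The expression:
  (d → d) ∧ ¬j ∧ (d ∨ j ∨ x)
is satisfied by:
  {x: True, d: True, j: False}
  {x: True, d: False, j: False}
  {d: True, x: False, j: False}


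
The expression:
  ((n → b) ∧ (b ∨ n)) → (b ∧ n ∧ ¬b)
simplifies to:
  ¬b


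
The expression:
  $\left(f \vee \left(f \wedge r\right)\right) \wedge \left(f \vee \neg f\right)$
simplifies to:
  $f$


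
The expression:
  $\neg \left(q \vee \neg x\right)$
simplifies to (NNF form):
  $x \wedge \neg q$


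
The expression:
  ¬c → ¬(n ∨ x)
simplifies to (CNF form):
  (c ∨ ¬n) ∧ (c ∨ ¬x)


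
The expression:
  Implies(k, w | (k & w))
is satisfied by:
  {w: True, k: False}
  {k: False, w: False}
  {k: True, w: True}


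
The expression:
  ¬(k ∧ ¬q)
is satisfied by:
  {q: True, k: False}
  {k: False, q: False}
  {k: True, q: True}


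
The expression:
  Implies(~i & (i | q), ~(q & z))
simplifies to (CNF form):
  i | ~q | ~z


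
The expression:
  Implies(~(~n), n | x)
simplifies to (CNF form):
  True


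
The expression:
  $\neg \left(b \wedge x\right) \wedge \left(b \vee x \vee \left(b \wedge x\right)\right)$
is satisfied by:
  {b: True, x: False}
  {x: True, b: False}


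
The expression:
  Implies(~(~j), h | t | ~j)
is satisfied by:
  {t: True, h: True, j: False}
  {t: True, h: False, j: False}
  {h: True, t: False, j: False}
  {t: False, h: False, j: False}
  {j: True, t: True, h: True}
  {j: True, t: True, h: False}
  {j: True, h: True, t: False}


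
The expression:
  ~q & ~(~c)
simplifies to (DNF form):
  c & ~q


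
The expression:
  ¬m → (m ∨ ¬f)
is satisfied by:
  {m: True, f: False}
  {f: False, m: False}
  {f: True, m: True}


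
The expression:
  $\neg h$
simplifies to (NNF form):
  $\neg h$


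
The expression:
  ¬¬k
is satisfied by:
  {k: True}


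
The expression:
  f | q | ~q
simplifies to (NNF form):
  True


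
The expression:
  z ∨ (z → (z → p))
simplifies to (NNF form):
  True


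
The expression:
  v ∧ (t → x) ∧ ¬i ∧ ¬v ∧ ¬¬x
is never true.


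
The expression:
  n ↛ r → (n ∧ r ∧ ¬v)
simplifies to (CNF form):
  r ∨ ¬n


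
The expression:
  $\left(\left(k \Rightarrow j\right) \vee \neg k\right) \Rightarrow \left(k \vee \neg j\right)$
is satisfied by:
  {k: True, j: False}
  {j: False, k: False}
  {j: True, k: True}


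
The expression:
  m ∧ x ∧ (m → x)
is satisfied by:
  {m: True, x: True}


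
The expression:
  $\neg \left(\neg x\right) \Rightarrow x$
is always true.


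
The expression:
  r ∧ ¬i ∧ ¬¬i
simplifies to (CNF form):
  False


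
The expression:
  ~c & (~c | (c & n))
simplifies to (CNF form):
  ~c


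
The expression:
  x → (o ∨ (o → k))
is always true.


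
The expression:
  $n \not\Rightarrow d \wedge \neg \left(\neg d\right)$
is never true.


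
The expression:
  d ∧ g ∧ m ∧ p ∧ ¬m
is never true.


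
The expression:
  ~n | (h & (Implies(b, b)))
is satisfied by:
  {h: True, n: False}
  {n: False, h: False}
  {n: True, h: True}


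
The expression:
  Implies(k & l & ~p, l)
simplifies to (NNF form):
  True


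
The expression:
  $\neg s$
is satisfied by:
  {s: False}


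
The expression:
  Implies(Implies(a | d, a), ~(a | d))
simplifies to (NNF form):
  ~a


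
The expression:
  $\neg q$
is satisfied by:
  {q: False}


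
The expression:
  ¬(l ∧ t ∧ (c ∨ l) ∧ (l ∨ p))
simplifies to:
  ¬l ∨ ¬t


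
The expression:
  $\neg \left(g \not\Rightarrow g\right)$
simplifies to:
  $\text{True}$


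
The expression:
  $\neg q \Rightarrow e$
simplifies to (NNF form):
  $e \vee q$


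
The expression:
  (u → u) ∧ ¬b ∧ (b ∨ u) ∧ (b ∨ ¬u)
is never true.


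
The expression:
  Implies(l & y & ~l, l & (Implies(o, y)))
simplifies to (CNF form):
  True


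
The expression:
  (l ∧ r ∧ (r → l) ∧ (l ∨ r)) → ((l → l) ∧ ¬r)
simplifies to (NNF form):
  ¬l ∨ ¬r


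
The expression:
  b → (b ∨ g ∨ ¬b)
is always true.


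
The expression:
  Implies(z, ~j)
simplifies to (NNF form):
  ~j | ~z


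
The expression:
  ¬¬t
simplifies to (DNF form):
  t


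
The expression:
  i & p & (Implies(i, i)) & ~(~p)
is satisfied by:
  {i: True, p: True}


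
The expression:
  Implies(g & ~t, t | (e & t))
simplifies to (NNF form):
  t | ~g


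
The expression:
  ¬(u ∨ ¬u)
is never true.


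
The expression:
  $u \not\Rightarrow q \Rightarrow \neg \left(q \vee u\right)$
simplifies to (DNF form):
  $q \vee \neg u$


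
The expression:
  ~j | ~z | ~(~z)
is always true.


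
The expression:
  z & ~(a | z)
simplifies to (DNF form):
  False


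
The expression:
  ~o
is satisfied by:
  {o: False}


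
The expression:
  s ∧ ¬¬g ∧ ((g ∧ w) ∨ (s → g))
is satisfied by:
  {s: True, g: True}


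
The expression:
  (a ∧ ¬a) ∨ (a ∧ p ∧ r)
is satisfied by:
  {r: True, p: True, a: True}


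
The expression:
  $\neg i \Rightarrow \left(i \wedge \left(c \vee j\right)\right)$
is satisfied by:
  {i: True}


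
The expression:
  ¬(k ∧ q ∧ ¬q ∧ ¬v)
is always true.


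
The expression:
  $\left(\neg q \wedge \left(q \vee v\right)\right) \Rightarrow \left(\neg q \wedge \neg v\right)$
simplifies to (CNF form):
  $q \vee \neg v$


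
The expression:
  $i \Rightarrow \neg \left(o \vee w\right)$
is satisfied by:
  {o: False, i: False, w: False}
  {w: True, o: False, i: False}
  {o: True, w: False, i: False}
  {w: True, o: True, i: False}
  {i: True, w: False, o: False}


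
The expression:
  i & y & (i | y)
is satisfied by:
  {i: True, y: True}


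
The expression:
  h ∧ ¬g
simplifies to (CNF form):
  h ∧ ¬g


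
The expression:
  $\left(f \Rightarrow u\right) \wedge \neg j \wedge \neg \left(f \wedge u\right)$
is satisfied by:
  {f: False, j: False}


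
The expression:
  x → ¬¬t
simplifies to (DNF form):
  t ∨ ¬x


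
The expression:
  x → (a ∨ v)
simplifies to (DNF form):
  a ∨ v ∨ ¬x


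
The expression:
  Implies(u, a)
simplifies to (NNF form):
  a | ~u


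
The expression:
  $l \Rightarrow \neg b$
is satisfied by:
  {l: False, b: False}
  {b: True, l: False}
  {l: True, b: False}


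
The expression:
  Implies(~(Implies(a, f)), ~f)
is always true.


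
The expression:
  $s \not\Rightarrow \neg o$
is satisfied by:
  {s: True, o: True}


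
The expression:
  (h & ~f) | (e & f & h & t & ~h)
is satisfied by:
  {h: True, f: False}


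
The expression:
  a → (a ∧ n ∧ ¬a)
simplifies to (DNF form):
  ¬a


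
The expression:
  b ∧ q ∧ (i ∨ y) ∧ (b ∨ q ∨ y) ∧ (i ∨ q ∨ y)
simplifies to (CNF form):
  b ∧ q ∧ (i ∨ y)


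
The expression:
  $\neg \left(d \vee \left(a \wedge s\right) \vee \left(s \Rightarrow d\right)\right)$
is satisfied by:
  {s: True, d: False, a: False}


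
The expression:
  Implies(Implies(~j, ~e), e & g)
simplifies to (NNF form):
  e & (g | ~j)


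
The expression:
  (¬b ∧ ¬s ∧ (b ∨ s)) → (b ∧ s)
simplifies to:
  True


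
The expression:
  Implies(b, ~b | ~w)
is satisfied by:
  {w: False, b: False}
  {b: True, w: False}
  {w: True, b: False}


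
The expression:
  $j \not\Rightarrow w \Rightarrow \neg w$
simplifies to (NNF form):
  $\text{True}$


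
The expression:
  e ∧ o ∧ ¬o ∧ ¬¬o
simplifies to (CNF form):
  False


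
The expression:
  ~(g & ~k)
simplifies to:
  k | ~g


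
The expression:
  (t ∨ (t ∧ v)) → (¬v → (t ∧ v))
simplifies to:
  v ∨ ¬t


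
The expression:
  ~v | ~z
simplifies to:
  ~v | ~z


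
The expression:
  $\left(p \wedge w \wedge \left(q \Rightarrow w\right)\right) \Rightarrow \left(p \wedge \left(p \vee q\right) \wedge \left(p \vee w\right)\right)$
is always true.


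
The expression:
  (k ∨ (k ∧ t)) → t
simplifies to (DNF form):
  t ∨ ¬k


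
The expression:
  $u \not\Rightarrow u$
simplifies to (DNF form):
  $\text{False}$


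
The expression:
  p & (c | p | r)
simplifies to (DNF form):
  p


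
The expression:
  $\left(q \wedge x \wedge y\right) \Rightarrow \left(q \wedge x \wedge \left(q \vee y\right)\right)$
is always true.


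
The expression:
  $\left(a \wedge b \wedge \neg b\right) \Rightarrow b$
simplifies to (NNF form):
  $\text{True}$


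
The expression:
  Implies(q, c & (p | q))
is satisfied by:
  {c: True, q: False}
  {q: False, c: False}
  {q: True, c: True}


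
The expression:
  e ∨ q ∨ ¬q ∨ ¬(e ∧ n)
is always true.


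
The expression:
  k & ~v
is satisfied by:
  {k: True, v: False}


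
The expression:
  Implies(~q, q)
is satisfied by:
  {q: True}


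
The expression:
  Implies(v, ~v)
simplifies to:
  ~v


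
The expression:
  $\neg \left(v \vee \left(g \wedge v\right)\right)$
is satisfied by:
  {v: False}


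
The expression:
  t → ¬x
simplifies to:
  ¬t ∨ ¬x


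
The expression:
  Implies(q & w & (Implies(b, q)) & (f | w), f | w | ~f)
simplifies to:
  True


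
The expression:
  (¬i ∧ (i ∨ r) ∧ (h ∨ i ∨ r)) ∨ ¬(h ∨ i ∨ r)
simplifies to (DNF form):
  (r ∧ ¬i) ∨ (¬h ∧ ¬i)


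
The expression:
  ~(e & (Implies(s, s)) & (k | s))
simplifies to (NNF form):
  ~e | (~k & ~s)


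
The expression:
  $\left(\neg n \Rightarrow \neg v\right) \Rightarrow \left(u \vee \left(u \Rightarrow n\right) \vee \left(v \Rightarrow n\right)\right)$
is always true.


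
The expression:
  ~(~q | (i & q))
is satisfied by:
  {q: True, i: False}


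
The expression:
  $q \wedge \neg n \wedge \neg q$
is never true.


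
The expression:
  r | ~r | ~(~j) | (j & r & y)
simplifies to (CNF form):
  True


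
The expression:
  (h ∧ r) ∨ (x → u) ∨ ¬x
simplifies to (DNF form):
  u ∨ (h ∧ r) ∨ ¬x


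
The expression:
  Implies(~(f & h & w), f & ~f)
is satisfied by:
  {h: True, w: True, f: True}


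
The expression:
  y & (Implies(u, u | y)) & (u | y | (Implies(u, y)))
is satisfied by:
  {y: True}


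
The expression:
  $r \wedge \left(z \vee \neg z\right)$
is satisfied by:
  {r: True}


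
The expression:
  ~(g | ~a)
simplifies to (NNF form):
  a & ~g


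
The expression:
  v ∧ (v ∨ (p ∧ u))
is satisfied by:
  {v: True}


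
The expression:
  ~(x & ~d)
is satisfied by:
  {d: True, x: False}
  {x: False, d: False}
  {x: True, d: True}


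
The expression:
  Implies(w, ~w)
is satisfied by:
  {w: False}


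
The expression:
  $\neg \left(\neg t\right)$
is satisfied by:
  {t: True}


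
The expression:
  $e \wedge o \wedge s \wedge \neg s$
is never true.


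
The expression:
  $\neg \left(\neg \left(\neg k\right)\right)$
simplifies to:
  $\neg k$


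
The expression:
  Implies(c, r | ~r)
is always true.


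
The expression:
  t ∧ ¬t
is never true.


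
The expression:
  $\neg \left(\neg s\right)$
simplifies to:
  $s$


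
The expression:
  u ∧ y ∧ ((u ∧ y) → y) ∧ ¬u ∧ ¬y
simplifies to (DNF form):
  False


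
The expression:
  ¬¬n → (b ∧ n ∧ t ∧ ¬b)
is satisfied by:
  {n: False}


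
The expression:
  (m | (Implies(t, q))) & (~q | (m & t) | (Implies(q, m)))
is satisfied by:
  {m: True, t: False, q: False}
  {q: True, m: True, t: False}
  {m: True, t: True, q: False}
  {q: True, m: True, t: True}
  {q: False, t: False, m: False}


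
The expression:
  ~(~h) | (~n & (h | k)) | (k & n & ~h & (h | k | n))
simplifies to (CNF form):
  h | k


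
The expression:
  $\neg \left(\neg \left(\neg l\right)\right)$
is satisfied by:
  {l: False}


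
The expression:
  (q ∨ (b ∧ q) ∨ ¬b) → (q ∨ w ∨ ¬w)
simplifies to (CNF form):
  True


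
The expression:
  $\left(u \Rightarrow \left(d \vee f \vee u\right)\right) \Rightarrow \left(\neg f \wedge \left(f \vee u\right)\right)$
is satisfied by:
  {u: True, f: False}


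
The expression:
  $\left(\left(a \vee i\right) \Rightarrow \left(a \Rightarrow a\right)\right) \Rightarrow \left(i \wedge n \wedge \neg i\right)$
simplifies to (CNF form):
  $\text{False}$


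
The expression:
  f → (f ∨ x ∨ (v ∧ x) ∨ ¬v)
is always true.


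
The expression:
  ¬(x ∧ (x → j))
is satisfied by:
  {x: False, j: False}
  {j: True, x: False}
  {x: True, j: False}


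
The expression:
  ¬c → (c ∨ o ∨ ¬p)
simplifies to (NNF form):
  c ∨ o ∨ ¬p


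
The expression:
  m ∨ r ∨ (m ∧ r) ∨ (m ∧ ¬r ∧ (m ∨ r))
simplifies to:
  m ∨ r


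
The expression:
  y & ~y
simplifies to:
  False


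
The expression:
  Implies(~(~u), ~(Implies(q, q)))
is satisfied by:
  {u: False}


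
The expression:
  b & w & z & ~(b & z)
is never true.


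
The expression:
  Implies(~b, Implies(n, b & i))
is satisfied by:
  {b: True, n: False}
  {n: False, b: False}
  {n: True, b: True}


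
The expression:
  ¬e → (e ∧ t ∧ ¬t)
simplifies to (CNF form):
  e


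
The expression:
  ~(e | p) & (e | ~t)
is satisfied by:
  {e: False, p: False, t: False}


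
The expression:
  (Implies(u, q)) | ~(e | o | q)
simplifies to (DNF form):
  q | ~u | (~e & ~o)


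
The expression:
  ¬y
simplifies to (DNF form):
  ¬y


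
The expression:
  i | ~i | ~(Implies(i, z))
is always true.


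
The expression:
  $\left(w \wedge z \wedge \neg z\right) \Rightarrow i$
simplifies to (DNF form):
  $\text{True}$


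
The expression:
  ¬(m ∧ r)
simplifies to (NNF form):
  ¬m ∨ ¬r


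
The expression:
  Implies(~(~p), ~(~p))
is always true.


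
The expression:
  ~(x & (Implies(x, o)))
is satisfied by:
  {o: False, x: False}
  {x: True, o: False}
  {o: True, x: False}


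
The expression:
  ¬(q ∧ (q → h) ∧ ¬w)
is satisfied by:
  {w: True, h: False, q: False}
  {h: False, q: False, w: False}
  {q: True, w: True, h: False}
  {q: True, h: False, w: False}
  {w: True, h: True, q: False}
  {h: True, w: False, q: False}
  {q: True, h: True, w: True}


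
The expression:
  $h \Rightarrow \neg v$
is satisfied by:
  {h: False, v: False}
  {v: True, h: False}
  {h: True, v: False}


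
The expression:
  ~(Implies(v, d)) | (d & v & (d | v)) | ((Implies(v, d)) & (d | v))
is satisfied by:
  {d: True, v: True}
  {d: True, v: False}
  {v: True, d: False}


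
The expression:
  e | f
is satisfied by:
  {e: True, f: True}
  {e: True, f: False}
  {f: True, e: False}


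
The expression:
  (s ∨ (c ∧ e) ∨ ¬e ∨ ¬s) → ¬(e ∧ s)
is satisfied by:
  {s: False, e: False}
  {e: True, s: False}
  {s: True, e: False}


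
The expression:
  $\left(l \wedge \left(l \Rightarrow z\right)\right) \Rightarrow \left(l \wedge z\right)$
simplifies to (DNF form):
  $\text{True}$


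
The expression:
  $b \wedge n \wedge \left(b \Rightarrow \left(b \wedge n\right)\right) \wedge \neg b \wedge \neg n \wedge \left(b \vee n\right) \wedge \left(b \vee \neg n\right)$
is never true.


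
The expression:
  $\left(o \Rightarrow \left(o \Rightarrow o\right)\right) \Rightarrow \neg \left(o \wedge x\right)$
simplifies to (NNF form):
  $\neg o \vee \neg x$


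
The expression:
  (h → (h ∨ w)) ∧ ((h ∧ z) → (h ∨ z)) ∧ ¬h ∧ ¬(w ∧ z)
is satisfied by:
  {w: False, h: False, z: False}
  {z: True, w: False, h: False}
  {w: True, z: False, h: False}


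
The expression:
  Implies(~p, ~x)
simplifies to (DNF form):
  p | ~x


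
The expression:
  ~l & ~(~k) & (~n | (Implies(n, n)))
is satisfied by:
  {k: True, l: False}


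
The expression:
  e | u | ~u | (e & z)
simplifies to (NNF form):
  True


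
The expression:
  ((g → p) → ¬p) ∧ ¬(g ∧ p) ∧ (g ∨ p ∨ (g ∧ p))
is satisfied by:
  {g: True, p: False}


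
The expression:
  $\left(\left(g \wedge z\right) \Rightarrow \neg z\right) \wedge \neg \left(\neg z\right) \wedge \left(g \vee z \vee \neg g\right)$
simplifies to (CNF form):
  $z \wedge \neg g$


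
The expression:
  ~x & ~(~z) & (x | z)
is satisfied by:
  {z: True, x: False}


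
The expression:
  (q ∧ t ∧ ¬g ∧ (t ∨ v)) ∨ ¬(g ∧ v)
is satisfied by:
  {g: False, v: False}
  {v: True, g: False}
  {g: True, v: False}


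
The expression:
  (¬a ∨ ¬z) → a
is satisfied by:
  {a: True}


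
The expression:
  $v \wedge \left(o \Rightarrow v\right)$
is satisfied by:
  {v: True}


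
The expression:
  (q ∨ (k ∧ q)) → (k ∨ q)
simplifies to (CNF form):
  True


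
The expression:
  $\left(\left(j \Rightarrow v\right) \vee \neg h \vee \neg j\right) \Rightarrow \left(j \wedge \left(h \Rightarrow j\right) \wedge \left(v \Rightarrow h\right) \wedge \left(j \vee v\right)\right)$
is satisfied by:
  {h: True, j: True, v: False}
  {j: True, v: False, h: False}
  {h: True, v: True, j: True}


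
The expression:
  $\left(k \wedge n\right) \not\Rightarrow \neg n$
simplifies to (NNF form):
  $k \wedge n$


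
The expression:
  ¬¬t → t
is always true.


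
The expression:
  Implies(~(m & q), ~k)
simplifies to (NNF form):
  ~k | (m & q)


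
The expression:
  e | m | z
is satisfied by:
  {z: True, m: True, e: True}
  {z: True, m: True, e: False}
  {z: True, e: True, m: False}
  {z: True, e: False, m: False}
  {m: True, e: True, z: False}
  {m: True, e: False, z: False}
  {e: True, m: False, z: False}


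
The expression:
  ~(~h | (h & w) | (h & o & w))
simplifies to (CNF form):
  h & ~w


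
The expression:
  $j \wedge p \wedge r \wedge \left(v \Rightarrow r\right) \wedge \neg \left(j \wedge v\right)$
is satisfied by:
  {r: True, j: True, p: True, v: False}


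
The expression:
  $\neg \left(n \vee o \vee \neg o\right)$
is never true.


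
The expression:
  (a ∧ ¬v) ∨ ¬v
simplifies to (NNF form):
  ¬v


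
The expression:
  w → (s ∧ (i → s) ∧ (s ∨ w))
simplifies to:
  s ∨ ¬w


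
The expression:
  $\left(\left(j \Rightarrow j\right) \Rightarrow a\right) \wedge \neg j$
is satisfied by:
  {a: True, j: False}


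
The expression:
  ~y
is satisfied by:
  {y: False}


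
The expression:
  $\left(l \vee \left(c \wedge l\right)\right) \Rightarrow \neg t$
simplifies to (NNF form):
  $\neg l \vee \neg t$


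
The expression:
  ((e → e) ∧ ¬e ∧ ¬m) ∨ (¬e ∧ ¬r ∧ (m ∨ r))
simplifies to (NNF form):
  ¬e ∧ (¬m ∨ ¬r)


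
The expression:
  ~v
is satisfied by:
  {v: False}


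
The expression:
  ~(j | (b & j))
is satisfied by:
  {j: False}


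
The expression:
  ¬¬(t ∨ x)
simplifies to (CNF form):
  t ∨ x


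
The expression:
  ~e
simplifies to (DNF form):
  ~e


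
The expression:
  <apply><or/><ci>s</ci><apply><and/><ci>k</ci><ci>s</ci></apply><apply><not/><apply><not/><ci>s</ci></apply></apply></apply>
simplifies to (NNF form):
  <ci>s</ci>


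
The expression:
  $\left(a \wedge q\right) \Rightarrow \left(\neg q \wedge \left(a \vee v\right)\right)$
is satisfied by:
  {q: False, a: False}
  {a: True, q: False}
  {q: True, a: False}


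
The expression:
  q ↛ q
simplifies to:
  False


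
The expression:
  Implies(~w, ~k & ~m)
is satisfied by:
  {w: True, m: False, k: False}
  {w: True, k: True, m: False}
  {w: True, m: True, k: False}
  {w: True, k: True, m: True}
  {k: False, m: False, w: False}


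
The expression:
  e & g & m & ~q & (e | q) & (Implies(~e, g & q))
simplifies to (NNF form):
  e & g & m & ~q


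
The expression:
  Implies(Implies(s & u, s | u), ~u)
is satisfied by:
  {u: False}


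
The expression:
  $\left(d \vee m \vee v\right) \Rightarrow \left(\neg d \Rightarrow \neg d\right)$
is always true.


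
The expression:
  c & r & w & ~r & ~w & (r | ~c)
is never true.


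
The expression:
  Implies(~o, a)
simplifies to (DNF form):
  a | o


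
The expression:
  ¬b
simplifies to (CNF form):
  ¬b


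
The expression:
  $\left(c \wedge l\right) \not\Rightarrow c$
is never true.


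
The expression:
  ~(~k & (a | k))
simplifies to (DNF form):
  k | ~a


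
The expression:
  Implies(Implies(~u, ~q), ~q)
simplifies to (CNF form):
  ~q | ~u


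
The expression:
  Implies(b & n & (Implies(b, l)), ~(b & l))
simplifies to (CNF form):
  ~b | ~l | ~n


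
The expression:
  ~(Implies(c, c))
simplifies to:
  False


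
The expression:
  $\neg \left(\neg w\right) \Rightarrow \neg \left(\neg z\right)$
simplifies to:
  $z \vee \neg w$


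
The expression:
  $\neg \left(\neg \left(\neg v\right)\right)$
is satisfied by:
  {v: False}


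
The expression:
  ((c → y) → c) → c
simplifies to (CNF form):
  True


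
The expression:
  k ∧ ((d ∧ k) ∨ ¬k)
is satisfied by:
  {d: True, k: True}


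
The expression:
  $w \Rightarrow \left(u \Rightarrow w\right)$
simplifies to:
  $\text{True}$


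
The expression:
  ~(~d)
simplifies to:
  d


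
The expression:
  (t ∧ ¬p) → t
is always true.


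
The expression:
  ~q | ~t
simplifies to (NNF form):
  ~q | ~t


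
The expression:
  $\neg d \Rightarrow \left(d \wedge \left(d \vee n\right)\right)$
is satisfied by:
  {d: True}


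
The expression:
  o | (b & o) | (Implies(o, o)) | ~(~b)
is always true.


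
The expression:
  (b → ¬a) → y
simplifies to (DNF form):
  y ∨ (a ∧ b)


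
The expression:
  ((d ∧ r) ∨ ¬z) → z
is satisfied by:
  {z: True}


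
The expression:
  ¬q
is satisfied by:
  {q: False}


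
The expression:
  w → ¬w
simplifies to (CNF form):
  ¬w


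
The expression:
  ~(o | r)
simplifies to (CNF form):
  ~o & ~r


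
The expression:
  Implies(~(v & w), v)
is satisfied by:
  {v: True}


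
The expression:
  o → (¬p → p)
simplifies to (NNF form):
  p ∨ ¬o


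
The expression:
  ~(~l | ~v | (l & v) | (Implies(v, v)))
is never true.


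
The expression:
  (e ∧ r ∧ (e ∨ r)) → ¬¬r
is always true.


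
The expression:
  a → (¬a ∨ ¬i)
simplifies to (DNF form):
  ¬a ∨ ¬i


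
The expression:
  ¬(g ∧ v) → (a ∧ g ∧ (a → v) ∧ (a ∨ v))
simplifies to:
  g ∧ v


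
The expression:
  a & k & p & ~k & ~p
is never true.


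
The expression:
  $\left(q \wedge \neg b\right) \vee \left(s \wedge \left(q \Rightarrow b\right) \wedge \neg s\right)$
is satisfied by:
  {q: True, b: False}


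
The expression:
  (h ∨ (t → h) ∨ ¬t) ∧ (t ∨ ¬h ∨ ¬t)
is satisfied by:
  {h: True, t: False}
  {t: False, h: False}
  {t: True, h: True}


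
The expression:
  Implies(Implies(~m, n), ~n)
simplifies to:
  ~n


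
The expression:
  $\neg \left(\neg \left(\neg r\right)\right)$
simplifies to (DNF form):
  $\neg r$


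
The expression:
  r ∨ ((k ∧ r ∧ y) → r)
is always true.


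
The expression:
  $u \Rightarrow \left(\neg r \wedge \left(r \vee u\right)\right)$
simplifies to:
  $\neg r \vee \neg u$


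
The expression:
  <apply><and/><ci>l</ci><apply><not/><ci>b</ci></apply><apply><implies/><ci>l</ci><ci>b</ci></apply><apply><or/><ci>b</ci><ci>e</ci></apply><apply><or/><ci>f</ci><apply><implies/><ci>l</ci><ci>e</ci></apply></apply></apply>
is never true.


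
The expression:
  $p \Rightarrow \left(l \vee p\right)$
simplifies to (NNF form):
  $\text{True}$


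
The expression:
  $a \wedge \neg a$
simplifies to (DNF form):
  $\text{False}$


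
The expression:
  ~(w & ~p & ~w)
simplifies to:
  True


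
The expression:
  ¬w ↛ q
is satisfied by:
  {q: True, w: False}
  {w: False, q: False}
  {w: True, q: True}


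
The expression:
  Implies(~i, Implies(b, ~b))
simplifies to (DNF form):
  i | ~b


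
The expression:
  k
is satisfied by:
  {k: True}


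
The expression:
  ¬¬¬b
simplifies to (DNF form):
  ¬b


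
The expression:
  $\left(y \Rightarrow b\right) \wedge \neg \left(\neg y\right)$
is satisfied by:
  {b: True, y: True}


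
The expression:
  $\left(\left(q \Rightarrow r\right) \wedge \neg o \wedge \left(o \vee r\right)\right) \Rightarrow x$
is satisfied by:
  {x: True, o: True, r: False}
  {x: True, o: False, r: False}
  {o: True, x: False, r: False}
  {x: False, o: False, r: False}
  {r: True, x: True, o: True}
  {r: True, x: True, o: False}
  {r: True, o: True, x: False}


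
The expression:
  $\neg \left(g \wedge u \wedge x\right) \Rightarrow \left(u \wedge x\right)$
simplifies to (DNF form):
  $u \wedge x$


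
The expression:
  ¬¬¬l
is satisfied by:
  {l: False}


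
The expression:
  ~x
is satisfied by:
  {x: False}


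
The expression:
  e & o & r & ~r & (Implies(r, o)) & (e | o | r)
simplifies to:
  False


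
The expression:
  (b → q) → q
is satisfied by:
  {b: True, q: True}
  {b: True, q: False}
  {q: True, b: False}


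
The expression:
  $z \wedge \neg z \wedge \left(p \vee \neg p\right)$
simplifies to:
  $\text{False}$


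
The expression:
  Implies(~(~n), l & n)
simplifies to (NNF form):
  l | ~n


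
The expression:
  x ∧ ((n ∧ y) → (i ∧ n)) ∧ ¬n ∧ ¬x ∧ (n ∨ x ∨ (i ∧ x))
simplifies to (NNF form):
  False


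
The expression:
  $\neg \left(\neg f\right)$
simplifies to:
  $f$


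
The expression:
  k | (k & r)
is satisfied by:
  {k: True}


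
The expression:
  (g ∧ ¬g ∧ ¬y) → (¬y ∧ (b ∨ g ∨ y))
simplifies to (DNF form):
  True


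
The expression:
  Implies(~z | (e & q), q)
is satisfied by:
  {q: True, z: True}
  {q: True, z: False}
  {z: True, q: False}


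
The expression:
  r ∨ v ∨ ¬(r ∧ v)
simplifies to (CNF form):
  True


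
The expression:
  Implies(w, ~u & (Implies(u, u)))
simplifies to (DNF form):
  ~u | ~w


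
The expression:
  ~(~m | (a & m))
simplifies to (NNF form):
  m & ~a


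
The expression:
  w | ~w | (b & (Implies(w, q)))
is always true.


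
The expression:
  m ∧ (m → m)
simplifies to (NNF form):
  m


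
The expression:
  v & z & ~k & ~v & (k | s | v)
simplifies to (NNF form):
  False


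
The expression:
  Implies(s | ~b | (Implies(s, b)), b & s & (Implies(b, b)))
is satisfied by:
  {b: True, s: True}


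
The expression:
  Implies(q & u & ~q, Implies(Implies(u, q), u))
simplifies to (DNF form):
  True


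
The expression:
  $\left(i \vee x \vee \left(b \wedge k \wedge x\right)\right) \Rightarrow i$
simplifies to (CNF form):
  $i \vee \neg x$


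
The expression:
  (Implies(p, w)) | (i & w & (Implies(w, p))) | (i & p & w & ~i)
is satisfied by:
  {w: True, p: False}
  {p: False, w: False}
  {p: True, w: True}
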